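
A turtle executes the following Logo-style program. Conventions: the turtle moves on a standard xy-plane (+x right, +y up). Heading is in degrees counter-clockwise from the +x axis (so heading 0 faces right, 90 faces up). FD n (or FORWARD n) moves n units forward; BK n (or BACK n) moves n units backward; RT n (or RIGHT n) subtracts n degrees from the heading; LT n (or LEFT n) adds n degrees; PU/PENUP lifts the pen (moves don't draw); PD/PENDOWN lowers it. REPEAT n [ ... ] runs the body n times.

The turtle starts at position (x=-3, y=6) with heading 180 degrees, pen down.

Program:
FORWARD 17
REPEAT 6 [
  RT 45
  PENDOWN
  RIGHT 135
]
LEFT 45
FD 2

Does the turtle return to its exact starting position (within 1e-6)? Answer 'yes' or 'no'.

Executing turtle program step by step:
Start: pos=(-3,6), heading=180, pen down
FD 17: (-3,6) -> (-20,6) [heading=180, draw]
REPEAT 6 [
  -- iteration 1/6 --
  RT 45: heading 180 -> 135
  PD: pen down
  RT 135: heading 135 -> 0
  -- iteration 2/6 --
  RT 45: heading 0 -> 315
  PD: pen down
  RT 135: heading 315 -> 180
  -- iteration 3/6 --
  RT 45: heading 180 -> 135
  PD: pen down
  RT 135: heading 135 -> 0
  -- iteration 4/6 --
  RT 45: heading 0 -> 315
  PD: pen down
  RT 135: heading 315 -> 180
  -- iteration 5/6 --
  RT 45: heading 180 -> 135
  PD: pen down
  RT 135: heading 135 -> 0
  -- iteration 6/6 --
  RT 45: heading 0 -> 315
  PD: pen down
  RT 135: heading 315 -> 180
]
LT 45: heading 180 -> 225
FD 2: (-20,6) -> (-21.414,4.586) [heading=225, draw]
Final: pos=(-21.414,4.586), heading=225, 2 segment(s) drawn

Start position: (-3, 6)
Final position: (-21.414, 4.586)
Distance = 18.468; >= 1e-6 -> NOT closed

Answer: no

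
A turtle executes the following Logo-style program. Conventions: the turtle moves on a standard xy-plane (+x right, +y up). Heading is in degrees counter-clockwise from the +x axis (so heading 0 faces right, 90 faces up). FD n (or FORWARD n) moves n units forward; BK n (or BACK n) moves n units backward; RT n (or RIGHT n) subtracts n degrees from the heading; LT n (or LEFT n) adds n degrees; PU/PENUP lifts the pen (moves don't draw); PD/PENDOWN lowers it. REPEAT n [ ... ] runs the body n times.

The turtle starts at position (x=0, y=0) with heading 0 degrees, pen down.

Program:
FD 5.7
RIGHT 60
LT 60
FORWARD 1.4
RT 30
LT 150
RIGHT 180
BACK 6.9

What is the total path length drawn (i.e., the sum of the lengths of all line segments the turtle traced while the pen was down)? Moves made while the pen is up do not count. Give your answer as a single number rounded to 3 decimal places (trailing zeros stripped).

Executing turtle program step by step:
Start: pos=(0,0), heading=0, pen down
FD 5.7: (0,0) -> (5.7,0) [heading=0, draw]
RT 60: heading 0 -> 300
LT 60: heading 300 -> 0
FD 1.4: (5.7,0) -> (7.1,0) [heading=0, draw]
RT 30: heading 0 -> 330
LT 150: heading 330 -> 120
RT 180: heading 120 -> 300
BK 6.9: (7.1,0) -> (3.65,5.976) [heading=300, draw]
Final: pos=(3.65,5.976), heading=300, 3 segment(s) drawn

Segment lengths:
  seg 1: (0,0) -> (5.7,0), length = 5.7
  seg 2: (5.7,0) -> (7.1,0), length = 1.4
  seg 3: (7.1,0) -> (3.65,5.976), length = 6.9
Total = 14

Answer: 14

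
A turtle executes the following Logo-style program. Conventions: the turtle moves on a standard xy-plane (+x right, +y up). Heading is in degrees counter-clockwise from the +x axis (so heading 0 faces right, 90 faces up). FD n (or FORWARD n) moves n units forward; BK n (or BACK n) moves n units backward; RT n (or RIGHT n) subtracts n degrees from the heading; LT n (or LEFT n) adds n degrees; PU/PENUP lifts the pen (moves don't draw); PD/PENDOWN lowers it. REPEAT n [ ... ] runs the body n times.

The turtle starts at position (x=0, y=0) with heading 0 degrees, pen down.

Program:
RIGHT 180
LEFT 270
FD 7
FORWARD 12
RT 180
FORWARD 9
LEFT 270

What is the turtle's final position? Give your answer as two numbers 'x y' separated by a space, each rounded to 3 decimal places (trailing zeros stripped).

Answer: 0 10

Derivation:
Executing turtle program step by step:
Start: pos=(0,0), heading=0, pen down
RT 180: heading 0 -> 180
LT 270: heading 180 -> 90
FD 7: (0,0) -> (0,7) [heading=90, draw]
FD 12: (0,7) -> (0,19) [heading=90, draw]
RT 180: heading 90 -> 270
FD 9: (0,19) -> (0,10) [heading=270, draw]
LT 270: heading 270 -> 180
Final: pos=(0,10), heading=180, 3 segment(s) drawn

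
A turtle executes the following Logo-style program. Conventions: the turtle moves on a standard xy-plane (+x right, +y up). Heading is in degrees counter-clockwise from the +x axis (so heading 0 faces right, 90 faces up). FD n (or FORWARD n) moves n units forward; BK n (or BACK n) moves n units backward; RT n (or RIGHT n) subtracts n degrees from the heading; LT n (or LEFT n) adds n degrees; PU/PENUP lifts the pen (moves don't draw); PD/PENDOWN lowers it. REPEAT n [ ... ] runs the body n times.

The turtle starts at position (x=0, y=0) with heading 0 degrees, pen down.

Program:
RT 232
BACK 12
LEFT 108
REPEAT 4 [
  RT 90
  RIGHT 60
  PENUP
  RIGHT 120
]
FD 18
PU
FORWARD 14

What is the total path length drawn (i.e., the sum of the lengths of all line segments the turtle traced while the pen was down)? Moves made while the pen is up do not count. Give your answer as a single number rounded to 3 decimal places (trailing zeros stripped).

Executing turtle program step by step:
Start: pos=(0,0), heading=0, pen down
RT 232: heading 0 -> 128
BK 12: (0,0) -> (7.388,-9.456) [heading=128, draw]
LT 108: heading 128 -> 236
REPEAT 4 [
  -- iteration 1/4 --
  RT 90: heading 236 -> 146
  RT 60: heading 146 -> 86
  PU: pen up
  RT 120: heading 86 -> 326
  -- iteration 2/4 --
  RT 90: heading 326 -> 236
  RT 60: heading 236 -> 176
  PU: pen up
  RT 120: heading 176 -> 56
  -- iteration 3/4 --
  RT 90: heading 56 -> 326
  RT 60: heading 326 -> 266
  PU: pen up
  RT 120: heading 266 -> 146
  -- iteration 4/4 --
  RT 90: heading 146 -> 56
  RT 60: heading 56 -> 356
  PU: pen up
  RT 120: heading 356 -> 236
]
FD 18: (7.388,-9.456) -> (-2.678,-24.379) [heading=236, move]
PU: pen up
FD 14: (-2.678,-24.379) -> (-10.506,-35.985) [heading=236, move]
Final: pos=(-10.506,-35.985), heading=236, 1 segment(s) drawn

Segment lengths:
  seg 1: (0,0) -> (7.388,-9.456), length = 12
Total = 12

Answer: 12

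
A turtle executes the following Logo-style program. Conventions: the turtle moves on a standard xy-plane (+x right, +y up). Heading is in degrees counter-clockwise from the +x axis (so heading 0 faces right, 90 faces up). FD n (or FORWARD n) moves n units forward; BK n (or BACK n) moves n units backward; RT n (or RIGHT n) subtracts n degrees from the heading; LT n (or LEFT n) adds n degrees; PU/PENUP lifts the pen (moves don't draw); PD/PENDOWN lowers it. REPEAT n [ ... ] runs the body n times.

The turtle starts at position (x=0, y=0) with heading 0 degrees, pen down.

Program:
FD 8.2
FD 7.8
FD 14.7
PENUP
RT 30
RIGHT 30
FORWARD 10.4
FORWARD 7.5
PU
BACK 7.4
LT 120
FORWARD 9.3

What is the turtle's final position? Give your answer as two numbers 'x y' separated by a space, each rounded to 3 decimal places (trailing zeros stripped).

Executing turtle program step by step:
Start: pos=(0,0), heading=0, pen down
FD 8.2: (0,0) -> (8.2,0) [heading=0, draw]
FD 7.8: (8.2,0) -> (16,0) [heading=0, draw]
FD 14.7: (16,0) -> (30.7,0) [heading=0, draw]
PU: pen up
RT 30: heading 0 -> 330
RT 30: heading 330 -> 300
FD 10.4: (30.7,0) -> (35.9,-9.007) [heading=300, move]
FD 7.5: (35.9,-9.007) -> (39.65,-15.502) [heading=300, move]
PU: pen up
BK 7.4: (39.65,-15.502) -> (35.95,-9.093) [heading=300, move]
LT 120: heading 300 -> 60
FD 9.3: (35.95,-9.093) -> (40.6,-1.039) [heading=60, move]
Final: pos=(40.6,-1.039), heading=60, 3 segment(s) drawn

Answer: 40.6 -1.039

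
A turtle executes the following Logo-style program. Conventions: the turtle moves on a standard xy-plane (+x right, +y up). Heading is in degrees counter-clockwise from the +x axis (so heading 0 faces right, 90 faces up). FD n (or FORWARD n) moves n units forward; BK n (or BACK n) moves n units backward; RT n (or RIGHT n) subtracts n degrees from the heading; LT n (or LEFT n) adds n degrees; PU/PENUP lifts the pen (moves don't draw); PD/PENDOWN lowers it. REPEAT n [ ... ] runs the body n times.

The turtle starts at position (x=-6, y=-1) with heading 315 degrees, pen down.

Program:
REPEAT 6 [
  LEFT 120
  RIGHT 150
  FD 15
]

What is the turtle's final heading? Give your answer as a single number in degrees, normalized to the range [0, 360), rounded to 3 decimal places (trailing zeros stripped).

Answer: 135

Derivation:
Executing turtle program step by step:
Start: pos=(-6,-1), heading=315, pen down
REPEAT 6 [
  -- iteration 1/6 --
  LT 120: heading 315 -> 75
  RT 150: heading 75 -> 285
  FD 15: (-6,-1) -> (-2.118,-15.489) [heading=285, draw]
  -- iteration 2/6 --
  LT 120: heading 285 -> 45
  RT 150: heading 45 -> 255
  FD 15: (-2.118,-15.489) -> (-6,-29.978) [heading=255, draw]
  -- iteration 3/6 --
  LT 120: heading 255 -> 15
  RT 150: heading 15 -> 225
  FD 15: (-6,-29.978) -> (-16.607,-40.584) [heading=225, draw]
  -- iteration 4/6 --
  LT 120: heading 225 -> 345
  RT 150: heading 345 -> 195
  FD 15: (-16.607,-40.584) -> (-31.095,-44.467) [heading=195, draw]
  -- iteration 5/6 --
  LT 120: heading 195 -> 315
  RT 150: heading 315 -> 165
  FD 15: (-31.095,-44.467) -> (-45.584,-40.584) [heading=165, draw]
  -- iteration 6/6 --
  LT 120: heading 165 -> 285
  RT 150: heading 285 -> 135
  FD 15: (-45.584,-40.584) -> (-56.191,-29.978) [heading=135, draw]
]
Final: pos=(-56.191,-29.978), heading=135, 6 segment(s) drawn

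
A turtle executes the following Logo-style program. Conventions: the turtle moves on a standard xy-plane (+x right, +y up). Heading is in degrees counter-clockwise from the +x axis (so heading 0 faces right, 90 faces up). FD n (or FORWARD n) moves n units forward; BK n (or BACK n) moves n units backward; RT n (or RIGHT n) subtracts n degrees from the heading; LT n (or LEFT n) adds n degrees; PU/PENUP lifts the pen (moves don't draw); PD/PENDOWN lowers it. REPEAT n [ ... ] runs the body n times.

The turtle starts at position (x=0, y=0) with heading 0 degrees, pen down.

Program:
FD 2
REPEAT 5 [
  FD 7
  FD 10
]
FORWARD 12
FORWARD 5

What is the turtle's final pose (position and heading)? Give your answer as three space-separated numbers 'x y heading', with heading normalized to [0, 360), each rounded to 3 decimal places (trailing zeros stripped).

Executing turtle program step by step:
Start: pos=(0,0), heading=0, pen down
FD 2: (0,0) -> (2,0) [heading=0, draw]
REPEAT 5 [
  -- iteration 1/5 --
  FD 7: (2,0) -> (9,0) [heading=0, draw]
  FD 10: (9,0) -> (19,0) [heading=0, draw]
  -- iteration 2/5 --
  FD 7: (19,0) -> (26,0) [heading=0, draw]
  FD 10: (26,0) -> (36,0) [heading=0, draw]
  -- iteration 3/5 --
  FD 7: (36,0) -> (43,0) [heading=0, draw]
  FD 10: (43,0) -> (53,0) [heading=0, draw]
  -- iteration 4/5 --
  FD 7: (53,0) -> (60,0) [heading=0, draw]
  FD 10: (60,0) -> (70,0) [heading=0, draw]
  -- iteration 5/5 --
  FD 7: (70,0) -> (77,0) [heading=0, draw]
  FD 10: (77,0) -> (87,0) [heading=0, draw]
]
FD 12: (87,0) -> (99,0) [heading=0, draw]
FD 5: (99,0) -> (104,0) [heading=0, draw]
Final: pos=(104,0), heading=0, 13 segment(s) drawn

Answer: 104 0 0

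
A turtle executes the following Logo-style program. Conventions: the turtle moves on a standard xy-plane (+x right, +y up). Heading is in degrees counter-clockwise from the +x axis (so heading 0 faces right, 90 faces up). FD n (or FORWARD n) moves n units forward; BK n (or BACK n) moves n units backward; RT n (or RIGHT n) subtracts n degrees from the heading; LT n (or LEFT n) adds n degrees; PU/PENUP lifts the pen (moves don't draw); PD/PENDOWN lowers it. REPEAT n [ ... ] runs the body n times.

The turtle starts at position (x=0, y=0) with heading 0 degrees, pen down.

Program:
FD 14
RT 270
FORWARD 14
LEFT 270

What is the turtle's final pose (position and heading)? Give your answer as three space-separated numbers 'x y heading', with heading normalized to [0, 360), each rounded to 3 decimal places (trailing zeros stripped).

Executing turtle program step by step:
Start: pos=(0,0), heading=0, pen down
FD 14: (0,0) -> (14,0) [heading=0, draw]
RT 270: heading 0 -> 90
FD 14: (14,0) -> (14,14) [heading=90, draw]
LT 270: heading 90 -> 0
Final: pos=(14,14), heading=0, 2 segment(s) drawn

Answer: 14 14 0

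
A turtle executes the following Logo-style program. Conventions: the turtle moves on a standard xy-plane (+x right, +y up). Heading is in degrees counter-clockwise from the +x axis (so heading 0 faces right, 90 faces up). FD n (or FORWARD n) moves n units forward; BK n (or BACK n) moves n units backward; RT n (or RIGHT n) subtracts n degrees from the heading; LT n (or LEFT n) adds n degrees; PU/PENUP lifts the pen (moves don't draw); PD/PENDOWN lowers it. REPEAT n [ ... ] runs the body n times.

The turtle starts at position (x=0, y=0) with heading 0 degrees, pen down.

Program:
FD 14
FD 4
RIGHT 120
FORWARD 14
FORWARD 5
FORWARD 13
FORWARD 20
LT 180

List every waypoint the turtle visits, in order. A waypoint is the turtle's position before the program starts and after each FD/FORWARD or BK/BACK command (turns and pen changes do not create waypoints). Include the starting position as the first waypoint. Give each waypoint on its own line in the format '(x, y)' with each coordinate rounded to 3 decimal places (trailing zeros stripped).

Executing turtle program step by step:
Start: pos=(0,0), heading=0, pen down
FD 14: (0,0) -> (14,0) [heading=0, draw]
FD 4: (14,0) -> (18,0) [heading=0, draw]
RT 120: heading 0 -> 240
FD 14: (18,0) -> (11,-12.124) [heading=240, draw]
FD 5: (11,-12.124) -> (8.5,-16.454) [heading=240, draw]
FD 13: (8.5,-16.454) -> (2,-27.713) [heading=240, draw]
FD 20: (2,-27.713) -> (-8,-45.033) [heading=240, draw]
LT 180: heading 240 -> 60
Final: pos=(-8,-45.033), heading=60, 6 segment(s) drawn
Waypoints (7 total):
(0, 0)
(14, 0)
(18, 0)
(11, -12.124)
(8.5, -16.454)
(2, -27.713)
(-8, -45.033)

Answer: (0, 0)
(14, 0)
(18, 0)
(11, -12.124)
(8.5, -16.454)
(2, -27.713)
(-8, -45.033)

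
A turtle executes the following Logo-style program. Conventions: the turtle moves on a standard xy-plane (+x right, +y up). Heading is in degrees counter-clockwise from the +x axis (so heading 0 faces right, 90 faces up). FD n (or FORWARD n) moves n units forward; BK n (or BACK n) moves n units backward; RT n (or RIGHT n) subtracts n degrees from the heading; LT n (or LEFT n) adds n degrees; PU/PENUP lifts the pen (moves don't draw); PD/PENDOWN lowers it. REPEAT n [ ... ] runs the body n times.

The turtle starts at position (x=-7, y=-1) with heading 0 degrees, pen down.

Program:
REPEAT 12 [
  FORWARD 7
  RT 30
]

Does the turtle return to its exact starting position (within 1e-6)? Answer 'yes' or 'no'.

Answer: yes

Derivation:
Executing turtle program step by step:
Start: pos=(-7,-1), heading=0, pen down
REPEAT 12 [
  -- iteration 1/12 --
  FD 7: (-7,-1) -> (0,-1) [heading=0, draw]
  RT 30: heading 0 -> 330
  -- iteration 2/12 --
  FD 7: (0,-1) -> (6.062,-4.5) [heading=330, draw]
  RT 30: heading 330 -> 300
  -- iteration 3/12 --
  FD 7: (6.062,-4.5) -> (9.562,-10.562) [heading=300, draw]
  RT 30: heading 300 -> 270
  -- iteration 4/12 --
  FD 7: (9.562,-10.562) -> (9.562,-17.562) [heading=270, draw]
  RT 30: heading 270 -> 240
  -- iteration 5/12 --
  FD 7: (9.562,-17.562) -> (6.062,-23.624) [heading=240, draw]
  RT 30: heading 240 -> 210
  -- iteration 6/12 --
  FD 7: (6.062,-23.624) -> (0,-27.124) [heading=210, draw]
  RT 30: heading 210 -> 180
  -- iteration 7/12 --
  FD 7: (0,-27.124) -> (-7,-27.124) [heading=180, draw]
  RT 30: heading 180 -> 150
  -- iteration 8/12 --
  FD 7: (-7,-27.124) -> (-13.062,-23.624) [heading=150, draw]
  RT 30: heading 150 -> 120
  -- iteration 9/12 --
  FD 7: (-13.062,-23.624) -> (-16.562,-17.562) [heading=120, draw]
  RT 30: heading 120 -> 90
  -- iteration 10/12 --
  FD 7: (-16.562,-17.562) -> (-16.562,-10.562) [heading=90, draw]
  RT 30: heading 90 -> 60
  -- iteration 11/12 --
  FD 7: (-16.562,-10.562) -> (-13.062,-4.5) [heading=60, draw]
  RT 30: heading 60 -> 30
  -- iteration 12/12 --
  FD 7: (-13.062,-4.5) -> (-7,-1) [heading=30, draw]
  RT 30: heading 30 -> 0
]
Final: pos=(-7,-1), heading=0, 12 segment(s) drawn

Start position: (-7, -1)
Final position: (-7, -1)
Distance = 0; < 1e-6 -> CLOSED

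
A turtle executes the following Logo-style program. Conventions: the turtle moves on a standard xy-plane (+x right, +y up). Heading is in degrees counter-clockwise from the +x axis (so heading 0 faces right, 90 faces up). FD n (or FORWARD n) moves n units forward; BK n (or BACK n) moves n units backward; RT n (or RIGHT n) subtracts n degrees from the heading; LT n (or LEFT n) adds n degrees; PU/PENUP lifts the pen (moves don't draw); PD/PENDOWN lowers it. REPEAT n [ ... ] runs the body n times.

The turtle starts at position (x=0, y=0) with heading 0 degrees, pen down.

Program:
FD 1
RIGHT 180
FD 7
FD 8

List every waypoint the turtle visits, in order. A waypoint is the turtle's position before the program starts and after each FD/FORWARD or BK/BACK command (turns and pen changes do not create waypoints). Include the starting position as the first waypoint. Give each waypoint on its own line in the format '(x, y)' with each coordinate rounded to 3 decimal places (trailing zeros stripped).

Executing turtle program step by step:
Start: pos=(0,0), heading=0, pen down
FD 1: (0,0) -> (1,0) [heading=0, draw]
RT 180: heading 0 -> 180
FD 7: (1,0) -> (-6,0) [heading=180, draw]
FD 8: (-6,0) -> (-14,0) [heading=180, draw]
Final: pos=(-14,0), heading=180, 3 segment(s) drawn
Waypoints (4 total):
(0, 0)
(1, 0)
(-6, 0)
(-14, 0)

Answer: (0, 0)
(1, 0)
(-6, 0)
(-14, 0)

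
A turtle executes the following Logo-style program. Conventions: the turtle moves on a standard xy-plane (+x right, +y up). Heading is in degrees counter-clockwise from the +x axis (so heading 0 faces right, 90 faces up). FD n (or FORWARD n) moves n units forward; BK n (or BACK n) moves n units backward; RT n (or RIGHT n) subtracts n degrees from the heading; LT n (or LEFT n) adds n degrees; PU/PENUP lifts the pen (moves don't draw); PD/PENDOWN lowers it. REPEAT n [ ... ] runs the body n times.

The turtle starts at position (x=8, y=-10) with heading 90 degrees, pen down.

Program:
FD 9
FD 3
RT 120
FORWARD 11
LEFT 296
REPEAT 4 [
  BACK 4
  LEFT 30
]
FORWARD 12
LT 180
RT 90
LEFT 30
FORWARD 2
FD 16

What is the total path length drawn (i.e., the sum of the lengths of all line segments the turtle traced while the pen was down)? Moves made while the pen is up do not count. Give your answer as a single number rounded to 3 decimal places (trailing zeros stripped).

Executing turtle program step by step:
Start: pos=(8,-10), heading=90, pen down
FD 9: (8,-10) -> (8,-1) [heading=90, draw]
FD 3: (8,-1) -> (8,2) [heading=90, draw]
RT 120: heading 90 -> 330
FD 11: (8,2) -> (17.526,-3.5) [heading=330, draw]
LT 296: heading 330 -> 266
REPEAT 4 [
  -- iteration 1/4 --
  BK 4: (17.526,-3.5) -> (17.805,0.49) [heading=266, draw]
  LT 30: heading 266 -> 296
  -- iteration 2/4 --
  BK 4: (17.805,0.49) -> (16.052,4.085) [heading=296, draw]
  LT 30: heading 296 -> 326
  -- iteration 3/4 --
  BK 4: (16.052,4.085) -> (12.736,6.322) [heading=326, draw]
  LT 30: heading 326 -> 356
  -- iteration 4/4 --
  BK 4: (12.736,6.322) -> (8.745,6.601) [heading=356, draw]
  LT 30: heading 356 -> 26
]
FD 12: (8.745,6.601) -> (19.531,11.862) [heading=26, draw]
LT 180: heading 26 -> 206
RT 90: heading 206 -> 116
LT 30: heading 116 -> 146
FD 2: (19.531,11.862) -> (17.873,12.98) [heading=146, draw]
FD 16: (17.873,12.98) -> (4.608,21.927) [heading=146, draw]
Final: pos=(4.608,21.927), heading=146, 10 segment(s) drawn

Segment lengths:
  seg 1: (8,-10) -> (8,-1), length = 9
  seg 2: (8,-1) -> (8,2), length = 3
  seg 3: (8,2) -> (17.526,-3.5), length = 11
  seg 4: (17.526,-3.5) -> (17.805,0.49), length = 4
  seg 5: (17.805,0.49) -> (16.052,4.085), length = 4
  seg 6: (16.052,4.085) -> (12.736,6.322), length = 4
  seg 7: (12.736,6.322) -> (8.745,6.601), length = 4
  seg 8: (8.745,6.601) -> (19.531,11.862), length = 12
  seg 9: (19.531,11.862) -> (17.873,12.98), length = 2
  seg 10: (17.873,12.98) -> (4.608,21.927), length = 16
Total = 69

Answer: 69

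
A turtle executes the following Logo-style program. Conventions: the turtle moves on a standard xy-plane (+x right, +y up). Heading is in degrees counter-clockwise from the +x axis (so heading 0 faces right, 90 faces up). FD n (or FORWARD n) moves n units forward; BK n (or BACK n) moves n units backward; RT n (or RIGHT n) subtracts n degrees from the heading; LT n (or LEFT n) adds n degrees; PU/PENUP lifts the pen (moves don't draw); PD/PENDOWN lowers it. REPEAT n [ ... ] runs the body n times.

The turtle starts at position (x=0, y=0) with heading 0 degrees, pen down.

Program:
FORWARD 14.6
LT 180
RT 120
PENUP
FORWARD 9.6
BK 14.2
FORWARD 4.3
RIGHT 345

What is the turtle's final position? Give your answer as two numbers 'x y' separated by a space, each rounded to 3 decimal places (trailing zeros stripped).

Executing turtle program step by step:
Start: pos=(0,0), heading=0, pen down
FD 14.6: (0,0) -> (14.6,0) [heading=0, draw]
LT 180: heading 0 -> 180
RT 120: heading 180 -> 60
PU: pen up
FD 9.6: (14.6,0) -> (19.4,8.314) [heading=60, move]
BK 14.2: (19.4,8.314) -> (12.3,-3.984) [heading=60, move]
FD 4.3: (12.3,-3.984) -> (14.45,-0.26) [heading=60, move]
RT 345: heading 60 -> 75
Final: pos=(14.45,-0.26), heading=75, 1 segment(s) drawn

Answer: 14.45 -0.26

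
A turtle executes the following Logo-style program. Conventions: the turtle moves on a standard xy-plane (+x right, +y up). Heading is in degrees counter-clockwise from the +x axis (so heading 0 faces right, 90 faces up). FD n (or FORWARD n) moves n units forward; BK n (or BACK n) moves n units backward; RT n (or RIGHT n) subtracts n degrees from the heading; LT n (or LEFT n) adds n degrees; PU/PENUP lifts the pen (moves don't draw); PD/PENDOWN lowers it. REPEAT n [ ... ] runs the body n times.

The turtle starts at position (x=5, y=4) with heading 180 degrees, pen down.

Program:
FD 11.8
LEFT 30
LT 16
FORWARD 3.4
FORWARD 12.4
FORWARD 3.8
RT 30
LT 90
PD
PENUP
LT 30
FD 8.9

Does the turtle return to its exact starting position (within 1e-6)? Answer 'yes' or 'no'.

Executing turtle program step by step:
Start: pos=(5,4), heading=180, pen down
FD 11.8: (5,4) -> (-6.8,4) [heading=180, draw]
LT 30: heading 180 -> 210
LT 16: heading 210 -> 226
FD 3.4: (-6.8,4) -> (-9.162,1.554) [heading=226, draw]
FD 12.4: (-9.162,1.554) -> (-17.776,-7.366) [heading=226, draw]
FD 3.8: (-17.776,-7.366) -> (-20.415,-10.099) [heading=226, draw]
RT 30: heading 226 -> 196
LT 90: heading 196 -> 286
PD: pen down
PU: pen up
LT 30: heading 286 -> 316
FD 8.9: (-20.415,-10.099) -> (-14.013,-16.282) [heading=316, move]
Final: pos=(-14.013,-16.282), heading=316, 4 segment(s) drawn

Start position: (5, 4)
Final position: (-14.013, -16.282)
Distance = 27.8; >= 1e-6 -> NOT closed

Answer: no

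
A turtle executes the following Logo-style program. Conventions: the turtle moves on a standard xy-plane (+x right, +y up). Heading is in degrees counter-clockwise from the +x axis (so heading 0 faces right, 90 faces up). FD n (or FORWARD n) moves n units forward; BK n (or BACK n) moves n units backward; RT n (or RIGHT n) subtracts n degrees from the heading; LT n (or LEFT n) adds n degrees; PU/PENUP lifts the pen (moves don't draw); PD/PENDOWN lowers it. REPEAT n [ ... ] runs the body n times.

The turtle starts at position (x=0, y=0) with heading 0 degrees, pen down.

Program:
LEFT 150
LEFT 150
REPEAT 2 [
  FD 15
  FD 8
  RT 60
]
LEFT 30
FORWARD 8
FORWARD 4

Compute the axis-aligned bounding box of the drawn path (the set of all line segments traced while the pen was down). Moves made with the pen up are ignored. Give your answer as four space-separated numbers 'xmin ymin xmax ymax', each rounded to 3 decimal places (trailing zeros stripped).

Executing turtle program step by step:
Start: pos=(0,0), heading=0, pen down
LT 150: heading 0 -> 150
LT 150: heading 150 -> 300
REPEAT 2 [
  -- iteration 1/2 --
  FD 15: (0,0) -> (7.5,-12.99) [heading=300, draw]
  FD 8: (7.5,-12.99) -> (11.5,-19.919) [heading=300, draw]
  RT 60: heading 300 -> 240
  -- iteration 2/2 --
  FD 15: (11.5,-19.919) -> (4,-32.909) [heading=240, draw]
  FD 8: (4,-32.909) -> (0,-39.837) [heading=240, draw]
  RT 60: heading 240 -> 180
]
LT 30: heading 180 -> 210
FD 8: (0,-39.837) -> (-6.928,-43.837) [heading=210, draw]
FD 4: (-6.928,-43.837) -> (-10.392,-45.837) [heading=210, draw]
Final: pos=(-10.392,-45.837), heading=210, 6 segment(s) drawn

Segment endpoints: x in {-10.392, -6.928, 0, 0, 4, 7.5, 11.5}, y in {-45.837, -43.837, -39.837, -32.909, -19.919, -12.99, 0}
xmin=-10.392, ymin=-45.837, xmax=11.5, ymax=0

Answer: -10.392 -45.837 11.5 0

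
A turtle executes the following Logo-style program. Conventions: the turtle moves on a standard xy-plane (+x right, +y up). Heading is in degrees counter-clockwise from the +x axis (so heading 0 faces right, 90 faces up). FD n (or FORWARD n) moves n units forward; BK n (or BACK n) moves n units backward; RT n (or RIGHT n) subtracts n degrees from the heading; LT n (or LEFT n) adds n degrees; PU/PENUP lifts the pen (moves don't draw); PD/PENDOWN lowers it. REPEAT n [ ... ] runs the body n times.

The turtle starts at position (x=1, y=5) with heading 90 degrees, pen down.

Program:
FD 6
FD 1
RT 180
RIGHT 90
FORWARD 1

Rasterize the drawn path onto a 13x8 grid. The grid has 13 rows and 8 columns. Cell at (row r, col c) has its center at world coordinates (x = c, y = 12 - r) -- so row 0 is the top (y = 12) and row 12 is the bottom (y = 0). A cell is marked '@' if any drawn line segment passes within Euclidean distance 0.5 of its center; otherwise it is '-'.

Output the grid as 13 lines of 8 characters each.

Answer: @@------
-@------
-@------
-@------
-@------
-@------
-@------
-@------
--------
--------
--------
--------
--------

Derivation:
Segment 0: (1,5) -> (1,11)
Segment 1: (1,11) -> (1,12)
Segment 2: (1,12) -> (0,12)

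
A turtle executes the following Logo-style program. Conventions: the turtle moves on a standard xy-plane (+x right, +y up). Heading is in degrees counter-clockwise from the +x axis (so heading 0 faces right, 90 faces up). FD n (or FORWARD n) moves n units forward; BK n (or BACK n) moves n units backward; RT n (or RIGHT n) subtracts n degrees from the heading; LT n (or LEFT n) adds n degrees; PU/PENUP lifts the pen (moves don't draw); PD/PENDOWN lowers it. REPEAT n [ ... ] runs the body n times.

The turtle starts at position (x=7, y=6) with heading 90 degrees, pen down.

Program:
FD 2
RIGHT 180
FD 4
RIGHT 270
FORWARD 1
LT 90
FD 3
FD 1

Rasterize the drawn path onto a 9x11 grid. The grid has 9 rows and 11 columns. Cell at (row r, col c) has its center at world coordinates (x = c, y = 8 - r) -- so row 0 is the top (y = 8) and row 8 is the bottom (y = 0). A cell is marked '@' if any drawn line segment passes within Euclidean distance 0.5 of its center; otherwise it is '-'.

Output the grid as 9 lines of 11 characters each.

Answer: -------@@--
-------@@--
-------@@--
-------@@--
-------@@--
-----------
-----------
-----------
-----------

Derivation:
Segment 0: (7,6) -> (7,8)
Segment 1: (7,8) -> (7,4)
Segment 2: (7,4) -> (8,4)
Segment 3: (8,4) -> (8,7)
Segment 4: (8,7) -> (8,8)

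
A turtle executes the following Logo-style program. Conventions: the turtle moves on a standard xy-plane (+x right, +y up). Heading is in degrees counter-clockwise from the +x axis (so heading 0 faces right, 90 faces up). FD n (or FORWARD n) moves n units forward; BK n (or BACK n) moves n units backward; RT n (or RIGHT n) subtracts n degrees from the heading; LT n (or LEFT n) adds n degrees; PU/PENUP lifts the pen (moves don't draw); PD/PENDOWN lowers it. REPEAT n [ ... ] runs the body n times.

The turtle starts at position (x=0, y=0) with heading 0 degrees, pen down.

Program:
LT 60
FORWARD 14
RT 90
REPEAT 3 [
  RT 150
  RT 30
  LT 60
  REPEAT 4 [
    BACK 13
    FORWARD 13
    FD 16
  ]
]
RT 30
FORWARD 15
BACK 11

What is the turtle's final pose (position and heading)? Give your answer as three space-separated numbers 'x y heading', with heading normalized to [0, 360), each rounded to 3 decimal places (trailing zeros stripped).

Executing turtle program step by step:
Start: pos=(0,0), heading=0, pen down
LT 60: heading 0 -> 60
FD 14: (0,0) -> (7,12.124) [heading=60, draw]
RT 90: heading 60 -> 330
REPEAT 3 [
  -- iteration 1/3 --
  RT 150: heading 330 -> 180
  RT 30: heading 180 -> 150
  LT 60: heading 150 -> 210
  REPEAT 4 [
    -- iteration 1/4 --
    BK 13: (7,12.124) -> (18.258,18.624) [heading=210, draw]
    FD 13: (18.258,18.624) -> (7,12.124) [heading=210, draw]
    FD 16: (7,12.124) -> (-6.856,4.124) [heading=210, draw]
    -- iteration 2/4 --
    BK 13: (-6.856,4.124) -> (4.402,10.624) [heading=210, draw]
    FD 13: (4.402,10.624) -> (-6.856,4.124) [heading=210, draw]
    FD 16: (-6.856,4.124) -> (-20.713,-3.876) [heading=210, draw]
    -- iteration 3/4 --
    BK 13: (-20.713,-3.876) -> (-9.454,2.624) [heading=210, draw]
    FD 13: (-9.454,2.624) -> (-20.713,-3.876) [heading=210, draw]
    FD 16: (-20.713,-3.876) -> (-34.569,-11.876) [heading=210, draw]
    -- iteration 4/4 --
    BK 13: (-34.569,-11.876) -> (-23.311,-5.376) [heading=210, draw]
    FD 13: (-23.311,-5.376) -> (-34.569,-11.876) [heading=210, draw]
    FD 16: (-34.569,-11.876) -> (-48.426,-19.876) [heading=210, draw]
  ]
  -- iteration 2/3 --
  RT 150: heading 210 -> 60
  RT 30: heading 60 -> 30
  LT 60: heading 30 -> 90
  REPEAT 4 [
    -- iteration 1/4 --
    BK 13: (-48.426,-19.876) -> (-48.426,-32.876) [heading=90, draw]
    FD 13: (-48.426,-32.876) -> (-48.426,-19.876) [heading=90, draw]
    FD 16: (-48.426,-19.876) -> (-48.426,-3.876) [heading=90, draw]
    -- iteration 2/4 --
    BK 13: (-48.426,-3.876) -> (-48.426,-16.876) [heading=90, draw]
    FD 13: (-48.426,-16.876) -> (-48.426,-3.876) [heading=90, draw]
    FD 16: (-48.426,-3.876) -> (-48.426,12.124) [heading=90, draw]
    -- iteration 3/4 --
    BK 13: (-48.426,12.124) -> (-48.426,-0.876) [heading=90, draw]
    FD 13: (-48.426,-0.876) -> (-48.426,12.124) [heading=90, draw]
    FD 16: (-48.426,12.124) -> (-48.426,28.124) [heading=90, draw]
    -- iteration 4/4 --
    BK 13: (-48.426,28.124) -> (-48.426,15.124) [heading=90, draw]
    FD 13: (-48.426,15.124) -> (-48.426,28.124) [heading=90, draw]
    FD 16: (-48.426,28.124) -> (-48.426,44.124) [heading=90, draw]
  ]
  -- iteration 3/3 --
  RT 150: heading 90 -> 300
  RT 30: heading 300 -> 270
  LT 60: heading 270 -> 330
  REPEAT 4 [
    -- iteration 1/4 --
    BK 13: (-48.426,44.124) -> (-59.684,50.624) [heading=330, draw]
    FD 13: (-59.684,50.624) -> (-48.426,44.124) [heading=330, draw]
    FD 16: (-48.426,44.124) -> (-34.569,36.124) [heading=330, draw]
    -- iteration 2/4 --
    BK 13: (-34.569,36.124) -> (-45.828,42.624) [heading=330, draw]
    FD 13: (-45.828,42.624) -> (-34.569,36.124) [heading=330, draw]
    FD 16: (-34.569,36.124) -> (-20.713,28.124) [heading=330, draw]
    -- iteration 3/4 --
    BK 13: (-20.713,28.124) -> (-31.971,34.624) [heading=330, draw]
    FD 13: (-31.971,34.624) -> (-20.713,28.124) [heading=330, draw]
    FD 16: (-20.713,28.124) -> (-6.856,20.124) [heading=330, draw]
    -- iteration 4/4 --
    BK 13: (-6.856,20.124) -> (-18.115,26.624) [heading=330, draw]
    FD 13: (-18.115,26.624) -> (-6.856,20.124) [heading=330, draw]
    FD 16: (-6.856,20.124) -> (7,12.124) [heading=330, draw]
  ]
]
RT 30: heading 330 -> 300
FD 15: (7,12.124) -> (14.5,-0.866) [heading=300, draw]
BK 11: (14.5,-0.866) -> (9,8.66) [heading=300, draw]
Final: pos=(9,8.66), heading=300, 39 segment(s) drawn

Answer: 9 8.66 300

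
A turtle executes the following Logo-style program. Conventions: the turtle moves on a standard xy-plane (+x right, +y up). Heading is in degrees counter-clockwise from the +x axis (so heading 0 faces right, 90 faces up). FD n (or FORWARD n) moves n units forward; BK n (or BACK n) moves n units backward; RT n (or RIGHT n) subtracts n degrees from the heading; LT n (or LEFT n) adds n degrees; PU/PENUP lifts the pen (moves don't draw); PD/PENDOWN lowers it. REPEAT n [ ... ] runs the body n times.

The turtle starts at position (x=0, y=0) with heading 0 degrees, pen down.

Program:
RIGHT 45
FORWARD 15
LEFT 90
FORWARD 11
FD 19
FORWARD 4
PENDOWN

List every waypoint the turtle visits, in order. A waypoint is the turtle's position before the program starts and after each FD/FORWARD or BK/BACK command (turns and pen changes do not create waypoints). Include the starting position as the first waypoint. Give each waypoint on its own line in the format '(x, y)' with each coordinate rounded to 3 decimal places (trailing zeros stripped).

Answer: (0, 0)
(10.607, -10.607)
(18.385, -2.828)
(31.82, 10.607)
(34.648, 13.435)

Derivation:
Executing turtle program step by step:
Start: pos=(0,0), heading=0, pen down
RT 45: heading 0 -> 315
FD 15: (0,0) -> (10.607,-10.607) [heading=315, draw]
LT 90: heading 315 -> 45
FD 11: (10.607,-10.607) -> (18.385,-2.828) [heading=45, draw]
FD 19: (18.385,-2.828) -> (31.82,10.607) [heading=45, draw]
FD 4: (31.82,10.607) -> (34.648,13.435) [heading=45, draw]
PD: pen down
Final: pos=(34.648,13.435), heading=45, 4 segment(s) drawn
Waypoints (5 total):
(0, 0)
(10.607, -10.607)
(18.385, -2.828)
(31.82, 10.607)
(34.648, 13.435)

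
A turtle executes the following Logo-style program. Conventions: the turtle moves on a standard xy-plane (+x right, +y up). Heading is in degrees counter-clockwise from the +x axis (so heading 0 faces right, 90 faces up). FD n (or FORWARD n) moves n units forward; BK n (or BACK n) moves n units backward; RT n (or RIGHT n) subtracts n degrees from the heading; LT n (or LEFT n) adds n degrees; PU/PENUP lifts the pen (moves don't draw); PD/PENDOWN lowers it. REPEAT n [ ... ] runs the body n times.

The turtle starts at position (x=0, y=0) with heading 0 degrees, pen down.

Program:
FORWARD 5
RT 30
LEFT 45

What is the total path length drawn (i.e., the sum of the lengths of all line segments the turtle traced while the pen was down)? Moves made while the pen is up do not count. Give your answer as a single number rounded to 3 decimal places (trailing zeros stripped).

Executing turtle program step by step:
Start: pos=(0,0), heading=0, pen down
FD 5: (0,0) -> (5,0) [heading=0, draw]
RT 30: heading 0 -> 330
LT 45: heading 330 -> 15
Final: pos=(5,0), heading=15, 1 segment(s) drawn

Segment lengths:
  seg 1: (0,0) -> (5,0), length = 5
Total = 5

Answer: 5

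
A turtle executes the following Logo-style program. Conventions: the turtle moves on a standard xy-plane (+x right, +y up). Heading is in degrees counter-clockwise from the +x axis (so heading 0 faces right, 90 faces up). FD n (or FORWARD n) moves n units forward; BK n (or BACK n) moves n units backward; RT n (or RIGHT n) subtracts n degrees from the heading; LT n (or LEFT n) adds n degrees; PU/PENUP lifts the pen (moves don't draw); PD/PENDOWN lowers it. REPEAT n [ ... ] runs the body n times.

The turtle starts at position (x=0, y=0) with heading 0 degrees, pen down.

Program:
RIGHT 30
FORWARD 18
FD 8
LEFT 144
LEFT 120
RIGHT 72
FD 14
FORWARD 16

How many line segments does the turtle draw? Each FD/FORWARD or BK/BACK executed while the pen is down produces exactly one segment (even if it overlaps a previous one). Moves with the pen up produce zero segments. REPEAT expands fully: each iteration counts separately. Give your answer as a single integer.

Answer: 4

Derivation:
Executing turtle program step by step:
Start: pos=(0,0), heading=0, pen down
RT 30: heading 0 -> 330
FD 18: (0,0) -> (15.588,-9) [heading=330, draw]
FD 8: (15.588,-9) -> (22.517,-13) [heading=330, draw]
LT 144: heading 330 -> 114
LT 120: heading 114 -> 234
RT 72: heading 234 -> 162
FD 14: (22.517,-13) -> (9.202,-8.674) [heading=162, draw]
FD 16: (9.202,-8.674) -> (-6.015,-3.729) [heading=162, draw]
Final: pos=(-6.015,-3.729), heading=162, 4 segment(s) drawn
Segments drawn: 4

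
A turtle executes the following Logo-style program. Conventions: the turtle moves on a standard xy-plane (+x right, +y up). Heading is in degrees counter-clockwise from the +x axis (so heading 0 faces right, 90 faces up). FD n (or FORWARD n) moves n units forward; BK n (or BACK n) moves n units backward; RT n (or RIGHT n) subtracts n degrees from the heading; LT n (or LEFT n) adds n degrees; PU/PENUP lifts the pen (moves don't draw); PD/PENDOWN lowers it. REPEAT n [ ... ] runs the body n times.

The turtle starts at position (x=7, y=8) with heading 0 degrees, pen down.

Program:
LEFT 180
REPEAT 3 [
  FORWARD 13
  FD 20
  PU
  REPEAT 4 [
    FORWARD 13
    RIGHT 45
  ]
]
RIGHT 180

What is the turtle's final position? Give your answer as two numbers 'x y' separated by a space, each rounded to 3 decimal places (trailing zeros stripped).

Answer: -39 39.385

Derivation:
Executing turtle program step by step:
Start: pos=(7,8), heading=0, pen down
LT 180: heading 0 -> 180
REPEAT 3 [
  -- iteration 1/3 --
  FD 13: (7,8) -> (-6,8) [heading=180, draw]
  FD 20: (-6,8) -> (-26,8) [heading=180, draw]
  PU: pen up
  REPEAT 4 [
    -- iteration 1/4 --
    FD 13: (-26,8) -> (-39,8) [heading=180, move]
    RT 45: heading 180 -> 135
    -- iteration 2/4 --
    FD 13: (-39,8) -> (-48.192,17.192) [heading=135, move]
    RT 45: heading 135 -> 90
    -- iteration 3/4 --
    FD 13: (-48.192,17.192) -> (-48.192,30.192) [heading=90, move]
    RT 45: heading 90 -> 45
    -- iteration 4/4 --
    FD 13: (-48.192,30.192) -> (-39,39.385) [heading=45, move]
    RT 45: heading 45 -> 0
  ]
  -- iteration 2/3 --
  FD 13: (-39,39.385) -> (-26,39.385) [heading=0, move]
  FD 20: (-26,39.385) -> (-6,39.385) [heading=0, move]
  PU: pen up
  REPEAT 4 [
    -- iteration 1/4 --
    FD 13: (-6,39.385) -> (7,39.385) [heading=0, move]
    RT 45: heading 0 -> 315
    -- iteration 2/4 --
    FD 13: (7,39.385) -> (16.192,30.192) [heading=315, move]
    RT 45: heading 315 -> 270
    -- iteration 3/4 --
    FD 13: (16.192,30.192) -> (16.192,17.192) [heading=270, move]
    RT 45: heading 270 -> 225
    -- iteration 4/4 --
    FD 13: (16.192,17.192) -> (7,8) [heading=225, move]
    RT 45: heading 225 -> 180
  ]
  -- iteration 3/3 --
  FD 13: (7,8) -> (-6,8) [heading=180, move]
  FD 20: (-6,8) -> (-26,8) [heading=180, move]
  PU: pen up
  REPEAT 4 [
    -- iteration 1/4 --
    FD 13: (-26,8) -> (-39,8) [heading=180, move]
    RT 45: heading 180 -> 135
    -- iteration 2/4 --
    FD 13: (-39,8) -> (-48.192,17.192) [heading=135, move]
    RT 45: heading 135 -> 90
    -- iteration 3/4 --
    FD 13: (-48.192,17.192) -> (-48.192,30.192) [heading=90, move]
    RT 45: heading 90 -> 45
    -- iteration 4/4 --
    FD 13: (-48.192,30.192) -> (-39,39.385) [heading=45, move]
    RT 45: heading 45 -> 0
  ]
]
RT 180: heading 0 -> 180
Final: pos=(-39,39.385), heading=180, 2 segment(s) drawn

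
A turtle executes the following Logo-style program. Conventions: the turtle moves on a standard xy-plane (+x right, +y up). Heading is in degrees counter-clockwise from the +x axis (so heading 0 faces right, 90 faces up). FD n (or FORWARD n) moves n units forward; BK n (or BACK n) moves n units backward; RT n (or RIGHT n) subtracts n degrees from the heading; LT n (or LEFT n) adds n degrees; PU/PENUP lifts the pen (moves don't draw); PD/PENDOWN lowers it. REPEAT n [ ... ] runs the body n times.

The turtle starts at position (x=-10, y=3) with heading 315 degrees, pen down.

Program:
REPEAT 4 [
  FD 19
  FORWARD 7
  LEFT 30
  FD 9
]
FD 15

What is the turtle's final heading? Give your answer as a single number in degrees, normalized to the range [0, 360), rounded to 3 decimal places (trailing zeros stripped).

Executing turtle program step by step:
Start: pos=(-10,3), heading=315, pen down
REPEAT 4 [
  -- iteration 1/4 --
  FD 19: (-10,3) -> (3.435,-10.435) [heading=315, draw]
  FD 7: (3.435,-10.435) -> (8.385,-15.385) [heading=315, draw]
  LT 30: heading 315 -> 345
  FD 9: (8.385,-15.385) -> (17.078,-17.714) [heading=345, draw]
  -- iteration 2/4 --
  FD 19: (17.078,-17.714) -> (35.431,-22.632) [heading=345, draw]
  FD 7: (35.431,-22.632) -> (42.192,-24.443) [heading=345, draw]
  LT 30: heading 345 -> 15
  FD 9: (42.192,-24.443) -> (50.886,-22.114) [heading=15, draw]
  -- iteration 3/4 --
  FD 19: (50.886,-22.114) -> (69.238,-17.197) [heading=15, draw]
  FD 7: (69.238,-17.197) -> (76,-15.385) [heading=15, draw]
  LT 30: heading 15 -> 45
  FD 9: (76,-15.385) -> (82.364,-9.021) [heading=45, draw]
  -- iteration 4/4 --
  FD 19: (82.364,-9.021) -> (95.799,4.414) [heading=45, draw]
  FD 7: (95.799,4.414) -> (100.748,9.364) [heading=45, draw]
  LT 30: heading 45 -> 75
  FD 9: (100.748,9.364) -> (103.078,18.057) [heading=75, draw]
]
FD 15: (103.078,18.057) -> (106.96,32.546) [heading=75, draw]
Final: pos=(106.96,32.546), heading=75, 13 segment(s) drawn

Answer: 75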